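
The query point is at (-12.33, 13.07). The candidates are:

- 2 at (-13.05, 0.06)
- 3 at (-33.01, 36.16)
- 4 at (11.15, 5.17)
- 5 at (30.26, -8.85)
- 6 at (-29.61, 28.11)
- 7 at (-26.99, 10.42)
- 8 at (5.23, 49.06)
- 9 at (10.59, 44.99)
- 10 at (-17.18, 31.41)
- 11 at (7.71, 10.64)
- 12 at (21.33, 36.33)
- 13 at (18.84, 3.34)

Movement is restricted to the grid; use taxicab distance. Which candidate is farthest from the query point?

Distances from (-12.33, 13.07):
2: 13.73
3: 43.77
4: 31.38
5: 64.51
6: 32.32
7: 17.31
8: 53.55
9: 54.84
10: 23.19
11: 22.47
12: 56.92
13: 40.90
Maximum: 5 at 64.51.

5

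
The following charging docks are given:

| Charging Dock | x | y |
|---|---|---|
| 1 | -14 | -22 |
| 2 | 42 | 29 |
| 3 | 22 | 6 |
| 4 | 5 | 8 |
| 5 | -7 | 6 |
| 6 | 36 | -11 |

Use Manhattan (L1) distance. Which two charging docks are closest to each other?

Pairwise distances:
4–5: 14
3–4: 19
3–5: 29
3–6: 31
1–5: 35
2–3: 43
2–6: 46
1–4: 49
4–6: 50
2–4: 58
5–6: 60
1–6: 61
1–3: 64
2–5: 72
1–2: 107
Closest pair: 4–5 at 14.

4 and 5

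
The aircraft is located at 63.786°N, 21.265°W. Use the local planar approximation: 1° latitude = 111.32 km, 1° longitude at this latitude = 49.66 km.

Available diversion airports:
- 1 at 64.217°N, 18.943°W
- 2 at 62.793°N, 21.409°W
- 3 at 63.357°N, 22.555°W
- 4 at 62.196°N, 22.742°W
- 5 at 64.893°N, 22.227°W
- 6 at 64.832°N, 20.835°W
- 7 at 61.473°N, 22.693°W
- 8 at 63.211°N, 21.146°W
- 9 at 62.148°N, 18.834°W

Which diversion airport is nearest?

8

Distances from 63.786°N, 21.265°W:
1: 124.894 km
2: 110.772 km
3: 79.903 km
4: 191.595 km
5: 132.167 km
6: 118.383 km
7: 267.070 km
8: 64.281 km
9: 218.684 km
Minimum: 8 at 64.281 km.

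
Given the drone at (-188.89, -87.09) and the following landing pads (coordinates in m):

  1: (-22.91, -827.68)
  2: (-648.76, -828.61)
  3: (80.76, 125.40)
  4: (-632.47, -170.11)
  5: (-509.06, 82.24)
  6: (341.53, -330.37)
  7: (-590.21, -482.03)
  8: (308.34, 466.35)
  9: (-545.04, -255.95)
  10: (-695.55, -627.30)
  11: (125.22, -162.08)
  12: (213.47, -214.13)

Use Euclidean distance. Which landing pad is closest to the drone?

Distances from (-188.89, -87.09):
1: √((165.98)² + (-740.59)²) = √(27549.3604 + 548473.5481) = 758.96 m
2: √((-459.87)² + (-741.52)²) = √(211480.4169 + 549851.9104) = 872.54 m
3: √((269.65)² + (212.49)²) = √(72711.1225 + 45152.0001) = 343.31 m
4: √((-443.58)² + (-83.02)²) = √(196763.2164 + 6892.3204) = 451.28 m
5: √((-320.17)² + (169.33)²) = √(102508.8289 + 28672.6489) = 362.19 m
6: √((530.42)² + (-243.28)²) = √(281345.3764 + 59185.1584) = 583.55 m
7: √((-401.32)² + (-394.94)²) = √(161057.7424 + 155977.6036) = 563.06 m
8: √((497.23)² + (553.44)²) = √(247237.6729 + 306295.8336) = 744.00 m
9: √((-356.15)² + (-168.86)²) = √(126842.8225 + 28513.6996) = 394.15 m
10: √((-506.66)² + (-540.21)²) = √(256704.3556 + 291826.8441) = 740.63 m
11: √((314.11)² + (-74.99)²) = √(98665.0921 + 5623.5001) = 322.94 m
12: √((402.36)² + (-127.04)²) = √(161893.5696 + 16139.1616) = 421.94 m
Minimum: 11 at 322.94 m.

11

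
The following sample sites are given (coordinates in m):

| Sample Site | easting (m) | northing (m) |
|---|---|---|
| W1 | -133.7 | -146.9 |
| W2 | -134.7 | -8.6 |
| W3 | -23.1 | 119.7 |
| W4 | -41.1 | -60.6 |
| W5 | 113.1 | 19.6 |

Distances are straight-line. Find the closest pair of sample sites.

Pairwise distances:
W1–W2: 138.3 m
W1–W3: 288.6 m
W1–W4: 126.6 m
W1–W5: 297.7 m
W2–W3: 170.0 m
W2–W4: 107.1 m
W2–W5: 249.4 m
W3–W4: 181.2 m
W3–W5: 169.0 m
W4–W5: 173.8 m
Closest pair: W2–W4 at 107.1 m.

W2 and W4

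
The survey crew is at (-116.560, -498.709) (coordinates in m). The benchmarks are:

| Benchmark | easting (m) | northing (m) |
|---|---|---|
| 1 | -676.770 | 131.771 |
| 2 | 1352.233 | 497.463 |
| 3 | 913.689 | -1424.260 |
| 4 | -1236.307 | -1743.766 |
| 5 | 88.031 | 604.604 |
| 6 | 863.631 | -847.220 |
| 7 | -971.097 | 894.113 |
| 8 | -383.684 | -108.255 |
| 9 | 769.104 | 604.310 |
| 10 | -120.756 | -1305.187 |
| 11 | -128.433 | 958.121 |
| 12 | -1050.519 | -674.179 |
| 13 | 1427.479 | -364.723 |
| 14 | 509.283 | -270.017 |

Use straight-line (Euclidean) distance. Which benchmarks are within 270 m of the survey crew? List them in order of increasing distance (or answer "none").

none

Distances from (-116.560, -498.709):
1: √((-560.210)² + (630.480)²) = √(313835.24410 + 397505.03040) = 843.410 m
2: √((1468.793)² + (996.172)²) = √(2157352.87685 + 992358.65358) = 1774.743 m
3: √((1030.249)² + (-925.551)²) = √(1061413.00200 + 856644.65360) = 1384.940 m
4: √((-1119.747)² + (-1245.057)²) = √(1253833.34401 + 1550166.93325) = 1674.515 m
5: √((204.591)² + (1103.313)²) = √(41857.47728 + 1217299.57597) = 1122.122 m
6: √((980.191)² + (-348.511)²) = √(960774.39648 + 121459.91712) = 1040.305 m
7: √((-854.537)² + (1392.822)²) = √(730233.48437 + 1939953.12368) = 1634.071 m
8: √((-267.124)² + (390.454)²) = √(71355.23138 + 152454.32612) = 473.085 m
9: √((885.664)² + (1103.019)²) = √(784400.72090 + 1216650.91436) = 1414.585 m
10: √((-4.196)² + (-806.478)²) = √(17.60642 + 650406.76448) = 806.489 m
11: √((-11.873)² + (1456.830)²) = √(140.96813 + 2122353.64890) = 1456.878 m
12: √((-933.959)² + (-175.470)²) = √(872279.41368 + 30789.72090) = 950.299 m
13: √((1544.039)² + (133.986)²) = √(2384056.43352 + 17952.24820) = 1549.842 m
14: √((625.843)² + (228.692)²) = √(391679.46065 + 52300.03086) = 666.318 m
Threshold 270 m: none within range.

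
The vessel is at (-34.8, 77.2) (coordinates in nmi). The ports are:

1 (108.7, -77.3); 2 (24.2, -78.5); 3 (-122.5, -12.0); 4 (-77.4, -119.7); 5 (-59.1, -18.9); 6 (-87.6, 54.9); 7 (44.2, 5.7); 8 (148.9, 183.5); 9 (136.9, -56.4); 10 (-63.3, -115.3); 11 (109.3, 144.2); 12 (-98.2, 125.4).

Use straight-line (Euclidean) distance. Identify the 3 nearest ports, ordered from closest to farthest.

Distances from (-34.8, 77.2):
1: √((143.5)² + (-154.5)²) = √(20592.250 + 23870.250) = 210.9 nmi
2: √((59.0)² + (-155.7)²) = √(3481.000 + 24242.490) = 166.5 nmi
3: √((-87.7)² + (-89.2)²) = √(7691.290 + 7956.640) = 125.1 nmi
4: √((-42.6)² + (-196.9)²) = √(1814.760 + 38769.610) = 201.5 nmi
5: √((-24.3)² + (-96.1)²) = √(590.490 + 9235.210) = 99.1 nmi
6: √((-52.8)² + (-22.3)²) = √(2787.840 + 497.290) = 57.3 nmi
7: √((79.0)² + (-71.5)²) = √(6241.000 + 5112.250) = 106.6 nmi
8: √((183.7)² + (106.3)²) = √(33745.690 + 11299.690) = 212.2 nmi
9: √((171.7)² + (-133.6)²) = √(29480.890 + 17848.960) = 217.6 nmi
10: √((-28.5)² + (-192.5)²) = √(812.250 + 37056.250) = 194.6 nmi
11: √((144.1)² + (67.0)²) = √(20764.810 + 4489.000) = 158.9 nmi
12: √((-63.4)² + (48.2)²) = √(4019.560 + 2323.240) = 79.6 nmi
Sorted: 6 (57.3 nmi) < 12 (79.6 nmi) < 5 (99.1 nmi) < 7 (106.6 nmi) < 3 (125.1 nmi) < …

6, 12, 5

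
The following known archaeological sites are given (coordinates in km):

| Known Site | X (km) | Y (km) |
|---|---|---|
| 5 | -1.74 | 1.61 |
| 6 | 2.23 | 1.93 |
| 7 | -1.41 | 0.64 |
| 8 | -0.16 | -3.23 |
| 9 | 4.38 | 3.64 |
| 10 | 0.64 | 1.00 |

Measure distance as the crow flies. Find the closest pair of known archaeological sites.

5 and 7

Pairwise distances:
5–7: √((0.33)² + (-0.97)²) = √(0.1089 + 0.9409) = 1.02 km
6–10: √((-1.59)² + (-0.93)²) = √(2.5281 + 0.8649) = 1.84 km
7–10: √((2.05)² + (0.36)²) = √(4.2025 + 0.1296) = 2.08 km
5–10: √((2.38)² + (-0.61)²) = √(5.6644 + 0.3721) = 2.46 km
6–9: √((2.15)² + (1.71)²) = √(4.6225 + 2.9241) = 2.75 km
6–7: √((-3.64)² + (-1.29)²) = √(13.2496 + 1.6641) = 3.86 km
5–6: √((3.97)² + (0.32)²) = √(15.7609 + 0.1024) = 3.98 km
7–8: √((1.25)² + (-3.87)²) = √(1.5625 + 14.9769) = 4.07 km
8–10: √((0.80)² + (4.23)²) = √(0.6400 + 17.8929) = 4.30 km
9–10: √((-3.74)² + (-2.64)²) = √(13.9876 + 6.9696) = 4.58 km
5–8: √((1.58)² + (-4.84)²) = √(2.4964 + 23.4256) = 5.09 km
6–8: √((-2.39)² + (-5.16)²) = √(5.7121 + 26.6256) = 5.69 km
5–9: √((6.12)² + (2.03)²) = √(37.4544 + 4.1209) = 6.45 km
7–9: √((5.79)² + (3.00)²) = √(33.5241 + 9.0000) = 6.52 km
8–9: √((4.54)² + (6.87)²) = √(20.6116 + 47.1969) = 8.23 km
Closest pair: 5–7 at 1.02 km.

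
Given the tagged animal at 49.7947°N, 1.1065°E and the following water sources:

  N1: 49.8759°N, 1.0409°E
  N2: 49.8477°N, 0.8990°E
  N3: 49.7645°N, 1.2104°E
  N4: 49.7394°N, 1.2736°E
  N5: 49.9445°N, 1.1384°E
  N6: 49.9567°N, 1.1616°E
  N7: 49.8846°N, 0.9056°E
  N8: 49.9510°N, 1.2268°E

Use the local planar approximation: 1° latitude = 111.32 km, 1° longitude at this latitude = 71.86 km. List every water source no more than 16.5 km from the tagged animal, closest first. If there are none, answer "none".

Distances from 49.7947°N, 1.1065°E:
N1: √((0.0812·111.32)² + (-0.0656·71.86)²) = √(81.706847 + 22.221947) = 10.1945 km
N2: √((0.0530·111.32)² + (-0.2075·71.86)²) = √(34.809528 + 222.336430) = 16.0358 km
N3: √((-0.0302·111.32)² + (0.1039·71.86)²) = √(11.302130 + 55.744949) = 8.1882 km
N4: √((-0.0553·111.32)² + (0.1671·71.86)²) = √(37.896287 + 144.187405) = 13.4938 km
N5: √((0.1498·111.32)² + (0.0319·71.86)²) = √(278.080171 + 5.254795) = 16.8326 km
N6: √((0.1620·111.32)² + (0.0551·71.86)²) = √(325.219385 + 15.677529) = 18.4634 km
N7: √((0.0899·111.32)² + (-0.2009·71.86)²) = √(100.153419 + 208.417556) = 17.5662 km
N8: √((0.1563·111.32)² + (0.1203·71.86)²) = √(302.736197 + 74.731841) = 19.4285 km
Threshold 16.5 km: N3 (8.1882 km), N1 (10.1945 km), N4 (13.4938 km), N2 (16.0358 km) are within range.

N3, N1, N4, N2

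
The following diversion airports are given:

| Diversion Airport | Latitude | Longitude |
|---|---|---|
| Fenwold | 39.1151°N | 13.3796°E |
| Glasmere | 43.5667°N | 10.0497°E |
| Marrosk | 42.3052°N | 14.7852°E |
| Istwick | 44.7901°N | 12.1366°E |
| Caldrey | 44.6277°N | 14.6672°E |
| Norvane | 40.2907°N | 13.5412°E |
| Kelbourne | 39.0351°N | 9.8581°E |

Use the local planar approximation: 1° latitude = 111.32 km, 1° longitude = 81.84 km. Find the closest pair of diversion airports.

Fenwold and Norvane

Pairwise distances:
Fenwold–Glasmere: 565.5427 km
Fenwold–Marrosk: 373.2887 km
Fenwold–Istwick: 639.8790 km
Fenwold–Caldrey: 622.6445 km
Fenwold–Norvane: 131.5344 km
Fenwold–Kelbourne: 288.3371 km
Glasmere–Marrosk: 412.2114 km
Glasmere–Istwick: 218.4429 km
Glasmere–Caldrey: 395.9238 km
Glasmere–Norvane: 463.2974 km
Glasmere–Kelbourne: 504.7014 km
Marrosk–Istwick: 351.4308 km
Marrosk–Caldrey: 258.7210 km
Marrosk–Norvane: 246.2823 km
Marrosk–Kelbourne: 543.2436 km
Istwick–Caldrey: 207.8918 km
Istwick–Norvane: 513.8950 km
Istwick–Kelbourne: 667.2331 km
Caldrey–Norvane: 491.5108 km
Caldrey–Kelbourne: 736.5418 km
Norvane–Kelbourne: 332.2553 km
Closest pair: Fenwold–Norvane at 131.5344 km.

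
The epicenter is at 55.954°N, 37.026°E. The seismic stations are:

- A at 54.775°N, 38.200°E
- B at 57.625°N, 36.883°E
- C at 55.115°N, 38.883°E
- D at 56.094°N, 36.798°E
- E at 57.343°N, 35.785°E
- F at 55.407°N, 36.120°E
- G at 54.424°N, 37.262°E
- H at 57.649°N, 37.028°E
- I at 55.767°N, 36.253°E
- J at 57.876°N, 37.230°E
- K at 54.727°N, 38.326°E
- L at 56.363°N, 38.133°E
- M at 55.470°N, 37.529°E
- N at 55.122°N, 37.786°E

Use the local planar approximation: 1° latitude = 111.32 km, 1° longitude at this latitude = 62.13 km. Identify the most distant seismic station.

Distances from 55.954°N, 37.026°E:
A: √((-1.179·111.32)² + (1.174·62.13)²) = √(17225.58601 + 5320.33405) = 150.153 km
B: √((1.671·111.32)² + (-0.143·62.13)²) = √(34601.84809 + 78.93594) = 186.228 km
C: √((-0.839·111.32)² + (1.857·62.13)²) = √(8723.08927 + 13311.48523) = 148.440 km
D: √((0.140·111.32)² + (-0.228·62.13)²) = √(242.88599 + 200.66536) = 21.061 km
E: √((1.389·111.32)² + (-1.241·62.13)²) = √(23908.42057 + 5944.92350) = 172.781 km
F: √((-0.547·111.32)² + (-0.906·62.13)²) = √(3707.84054 + 3168.53933) = 82.924 km
G: √((-1.530·111.32)² + (0.236·62.13)²) = √(29008.76614 + 214.99418) = 170.950 km
H: √((1.695·111.32)² + (0.002·62.13)²) = √(35602.93492 + 0.01544) = 188.687 km
I: √((-0.187·111.32)² + (-0.773·62.13)²) = √(433.34083 + 2306.54374) = 52.344 km
J: √((1.922·111.32)² + (0.204·62.13)²) = √(45777.61497 + 160.64346) = 214.332 km
K: √((-1.227·111.32)² + (1.300·62.13)²) = √(18656.72976 + 6523.63136) = 158.683 km
L: √((0.409·111.32)² + (1.107·62.13)²) = √(2072.96997 + 4730.40090) = 82.483 km
M: √((-0.484·111.32)² + (0.503·62.13)²) = √(2902.93371 + 976.64938) = 62.286 km
N: √((-0.832·111.32)² + (0.760·62.13)²) = √(8578.13838 + 2229.61507) = 103.960 km
Maximum: J at 214.332 km.

J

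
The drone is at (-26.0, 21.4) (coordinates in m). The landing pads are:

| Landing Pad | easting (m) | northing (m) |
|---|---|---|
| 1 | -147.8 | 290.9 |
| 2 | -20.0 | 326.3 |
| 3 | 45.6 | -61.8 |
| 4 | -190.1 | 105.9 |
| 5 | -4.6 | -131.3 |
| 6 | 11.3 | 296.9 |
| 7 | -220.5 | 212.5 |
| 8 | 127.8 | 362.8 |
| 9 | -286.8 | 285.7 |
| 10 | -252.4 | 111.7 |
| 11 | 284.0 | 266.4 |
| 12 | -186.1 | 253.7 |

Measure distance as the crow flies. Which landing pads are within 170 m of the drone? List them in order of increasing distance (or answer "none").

3, 5

Distances from (-26.0, 21.4):
1: √((-121.8)² + (269.5)²) = √(14835.240 + 72630.250) = 295.7 m
2: √((6.0)² + (304.9)²) = √(36.000 + 92964.010) = 305.0 m
3: √((71.6)² + (-83.2)²) = √(5126.560 + 6922.240) = 109.8 m
4: √((-164.1)² + (84.5)²) = √(26928.810 + 7140.250) = 184.6 m
5: √((21.4)² + (-152.7)²) = √(457.960 + 23317.290) = 154.2 m
6: √((37.3)² + (275.5)²) = √(1391.290 + 75900.250) = 278.0 m
7: √((-194.5)² + (191.1)²) = √(37830.250 + 36519.210) = 272.7 m
8: √((153.8)² + (341.4)²) = √(23654.440 + 116553.960) = 374.4 m
9: √((-260.8)² + (264.3)²) = √(68016.640 + 69854.490) = 371.3 m
10: √((-226.4)² + (90.3)²) = √(51256.960 + 8154.090) = 243.7 m
11: √((310.0)² + (245.0)²) = √(96100.000 + 60025.000) = 395.1 m
12: √((-160.1)² + (232.3)²) = √(25632.010 + 53963.290) = 282.1 m
Threshold 170 m: 3 (109.8 m), 5 (154.2 m) are within range.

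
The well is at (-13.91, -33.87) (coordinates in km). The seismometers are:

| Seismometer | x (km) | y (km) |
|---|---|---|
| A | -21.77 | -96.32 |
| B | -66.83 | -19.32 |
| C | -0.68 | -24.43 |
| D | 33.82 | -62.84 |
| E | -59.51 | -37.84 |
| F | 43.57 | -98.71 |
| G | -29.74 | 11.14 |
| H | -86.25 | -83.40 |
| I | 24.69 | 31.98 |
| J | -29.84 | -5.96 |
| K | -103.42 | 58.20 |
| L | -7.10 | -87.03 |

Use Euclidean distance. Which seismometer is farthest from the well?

Distances from (-13.91, -33.87):
A: √((-7.86)² + (-62.45)²) = √(61.7796 + 3900.0025) = 62.94 km
B: √((-52.92)² + (14.55)²) = √(2800.5264 + 211.7025) = 54.88 km
C: √((13.23)² + (9.44)²) = √(175.0329 + 89.1136) = 16.25 km
D: √((47.73)² + (-28.97)²) = √(2278.1529 + 839.2609) = 55.83 km
E: √((-45.60)² + (-3.97)²) = √(2079.3600 + 15.7609) = 45.77 km
F: √((57.48)² + (-64.84)²) = √(3303.9504 + 4204.2256) = 86.65 km
G: √((-15.83)² + (45.01)²) = √(250.5889 + 2025.9001) = 47.71 km
H: √((-72.34)² + (-49.53)²) = √(5233.0756 + 2453.2209) = 87.67 km
I: √((38.60)² + (65.85)²) = √(1489.9600 + 4336.2225) = 76.33 km
J: √((-15.93)² + (27.91)²) = √(253.7649 + 778.9681) = 32.14 km
K: √((-89.51)² + (92.07)²) = √(8012.0401 + 8476.8849) = 128.41 km
L: √((6.81)² + (-53.16)²) = √(46.3761 + 2825.9856) = 53.59 km
Maximum: K at 128.41 km.

K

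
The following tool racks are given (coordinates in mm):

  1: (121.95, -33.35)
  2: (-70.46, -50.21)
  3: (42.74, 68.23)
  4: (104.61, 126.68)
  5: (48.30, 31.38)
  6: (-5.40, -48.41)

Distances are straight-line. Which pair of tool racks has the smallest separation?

3 and 5

Pairwise distances:
1–2: 193.15 mm
1–3: 128.81 mm
1–4: 160.97 mm
1–5: 98.05 mm
1–6: 128.24 mm
2–3: 163.84 mm
2–4: 248.88 mm
2–5: 144.09 mm
2–6: 65.08 mm
3–4: 85.11 mm
3–5: 37.27 mm
3–6: 126.18 mm
4–5: 110.69 mm
4–6: 206.78 mm
5–6: 96.18 mm
Closest pair: 3–5 at 37.27 mm.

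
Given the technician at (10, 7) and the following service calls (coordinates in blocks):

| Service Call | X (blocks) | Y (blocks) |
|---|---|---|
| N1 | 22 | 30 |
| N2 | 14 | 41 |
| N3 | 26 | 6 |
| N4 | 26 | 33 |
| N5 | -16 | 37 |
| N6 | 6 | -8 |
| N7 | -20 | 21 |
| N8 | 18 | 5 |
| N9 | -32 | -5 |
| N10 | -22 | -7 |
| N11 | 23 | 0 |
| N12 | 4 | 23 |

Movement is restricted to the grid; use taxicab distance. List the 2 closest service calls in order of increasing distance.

Distances from (10, 7):
N1: 35 blocks
N2: 38 blocks
N3: 17 blocks
N4: 42 blocks
N5: 56 blocks
N6: 19 blocks
N7: 44 blocks
N8: 10 blocks
N9: 54 blocks
N10: 46 blocks
N11: 20 blocks
N12: 22 blocks
Sorted: N8 (10 blocks) < N3 (17 blocks) < N6 (19 blocks) < N11 (20 blocks) < …

N8, N3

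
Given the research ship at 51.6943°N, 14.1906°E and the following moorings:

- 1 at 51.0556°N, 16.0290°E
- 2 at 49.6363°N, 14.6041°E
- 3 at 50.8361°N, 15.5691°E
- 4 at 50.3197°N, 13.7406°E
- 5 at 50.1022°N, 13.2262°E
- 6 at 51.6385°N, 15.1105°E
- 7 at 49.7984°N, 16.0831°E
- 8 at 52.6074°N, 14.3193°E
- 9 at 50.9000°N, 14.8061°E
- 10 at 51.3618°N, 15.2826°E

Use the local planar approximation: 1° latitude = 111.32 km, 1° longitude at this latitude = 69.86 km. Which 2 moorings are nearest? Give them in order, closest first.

Distances from 51.6943°N, 14.1906°E:
1: √((-0.6387·111.32)² + (1.8384·69.86)²) = √(5055.221945 + 16494.425181) = 146.7980 km
2: √((-2.0580·111.32)² + (0.4135·69.86)²) = √(52485.233804 + 834.465124) = 230.9106 km
3: √((-0.8582·111.32)² + (1.3785·69.86)²) = √(9126.902597 + 9274.077130) = 135.6502 km
4: √((-1.3746·111.32)² + (-0.4500·69.86)²) = √(23415.264851 + 988.284969) = 156.2164 km
5: √((-1.5921·111.32)² + (-0.9644·69.86)²) = √(31411.384578 + 4539.118973) = 189.6062 km
6: √((-0.0558·111.32)² + (0.9199·69.86)²) = √(38.584670 + 4129.889201) = 64.5637 km
7: √((-1.8959·111.32)² + (1.8925·69.86)²) = √(44542.772797 + 17479.497321) = 249.0427 km
8: √((0.9131·111.32)² + (0.1287·69.86)²) = √(10331.968677 + 80.837757) = 102.0432 km
9: √((-0.7943·111.32)² + (0.6155·69.86)²) = √(7818.357418 + 1848.899381) = 98.3222 km
10: √((-0.3325·111.32)² + (1.0920·69.86)²) = √(1370.028793 + 5819.724678) = 84.7924 km
Sorted: 6 (64.5637 km) < 10 (84.7924 km) < 9 (98.3222 km) < 8 (102.0432 km) < …

6, 10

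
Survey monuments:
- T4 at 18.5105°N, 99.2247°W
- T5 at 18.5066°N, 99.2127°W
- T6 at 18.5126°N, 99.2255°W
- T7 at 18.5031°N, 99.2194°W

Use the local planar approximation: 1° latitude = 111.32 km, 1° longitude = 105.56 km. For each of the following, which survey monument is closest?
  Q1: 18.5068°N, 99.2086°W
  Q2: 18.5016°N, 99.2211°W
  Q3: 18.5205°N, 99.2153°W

Q1 at 18.5068°N, 99.2086°W:
  T4: 1.7487 km
  T5: 0.4334 km
  T6: 1.8972 km
  T7: 1.2122 km
  → nearest: T5 (0.4334 km)
Q2 at 18.5016°N, 99.2211°W:
  T4: 1.0611 km
  T5: 1.0469 km
  T6: 1.3096 km
  T7: 0.2451 km
  → nearest: T7 (0.2451 km)
Q3 at 18.5205°N, 99.2153°W:
  T4: 1.4912 km
  T5: 1.5715 km
  T6: 1.3902 km
  T7: 1.9847 km
  → nearest: T6 (1.3902 km)

Q1→T5; Q2→T7; Q3→T6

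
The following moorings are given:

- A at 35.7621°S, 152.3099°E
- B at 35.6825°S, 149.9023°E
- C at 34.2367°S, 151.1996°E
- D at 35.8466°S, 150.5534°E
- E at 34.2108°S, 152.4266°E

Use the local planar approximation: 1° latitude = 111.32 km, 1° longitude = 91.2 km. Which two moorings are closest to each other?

Pairwise distances:
A–B: √((0.0796·111.32)² + (-2.4076·91.2)²) = √(78.518597 + 48212.355027) = 219.7518 km
A–C: √((1.5254·111.32)² + (-1.1103·91.2)²) = √(28834.596565 + 10253.457988) = 197.7070 km
A–D: √((-0.0845·111.32)² + (-1.7565·91.2)²) = √(88.482995 + 25661.733172) = 160.4687 km
A–E: √((1.5513·111.32)² + (0.1167·91.2)²) = √(29822.083393 + 113.274300) = 173.0184 km
B–C: √((1.4458·111.32)² + (1.2973·91.2)²) = √(25903.761699 + 13998.145805) = 199.7546 km
B–D: √((-0.1641·111.32)² + (0.6511·91.2)²) = √(333.705648 + 3526.022403) = 62.1267 km
B–E: √((1.4717·111.32)² + (2.5243·91.2)²) = √(26840.152253 + 52999.480325) = 282.5591 km
C–D: √((-1.6099·111.32)² + (-0.6462·91.2)²) = √(32117.682169 + 3473.150350) = 188.6553 km
C–E: √((0.0259·111.32)² + (1.2270·91.2)²) = √(8.312773 + 12522.147126) = 111.9395 km
D–E: √((1.6358·111.32)² + (1.8732·91.2)²) = √(33159.410643 + 29184.884229) = 249.6884 km
Closest pair: B–D at 62.1267 km.

B and D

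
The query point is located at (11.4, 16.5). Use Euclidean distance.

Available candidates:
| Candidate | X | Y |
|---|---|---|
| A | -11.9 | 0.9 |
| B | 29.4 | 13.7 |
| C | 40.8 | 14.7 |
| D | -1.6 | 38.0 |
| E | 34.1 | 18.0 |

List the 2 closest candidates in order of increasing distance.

B, E

Distances from (11.4, 16.5):
A: √((-23.3)² + (-15.6)²) = √(542.890 + 243.360) = 28.0
B: √((18.0)² + (-2.8)²) = √(324.000 + 7.840) = 18.2
C: √((29.4)² + (-1.8)²) = √(864.360 + 3.240) = 29.5
D: √((-13.0)² + (21.5)²) = √(169.000 + 462.250) = 25.1
E: √((22.7)² + (1.5)²) = √(515.290 + 2.250) = 22.7
Sorted: B (18.2) < E (22.7) < D (25.1) < A (28.0) < …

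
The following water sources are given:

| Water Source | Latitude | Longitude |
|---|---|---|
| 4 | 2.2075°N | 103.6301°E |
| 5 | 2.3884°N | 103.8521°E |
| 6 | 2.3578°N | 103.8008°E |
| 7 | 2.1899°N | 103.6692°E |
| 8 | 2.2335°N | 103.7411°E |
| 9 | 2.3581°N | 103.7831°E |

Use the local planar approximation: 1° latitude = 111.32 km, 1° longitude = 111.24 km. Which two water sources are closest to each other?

Pairwise distances:
4–5: √((0.1809·111.32)² + (0.2220·111.24)²) = √(405.530506 + 609.856854) = 31.8651 km
4–6: √((0.1503·111.32)² + (0.1707·111.24)²) = √(279.939612 + 360.569512) = 25.3083 km
4–7: √((-0.0176·111.32)² + (0.0391·111.24)²) = √(3.838590 + 18.918011) = 4.7704 km
4–8: √((0.0260·111.32)² + (0.1110·111.24)²) = √(8.377088 + 152.464214) = 12.6823 km
4–9: √((0.1506·111.32)² + (0.1530·111.24)²) = √(281.058251 + 289.670869) = 23.8899 km
5–6: √((-0.0306·111.32)² + (-0.0513·111.24)²) = √(11.603506 + 32.565421) = 6.6460 km
5–7: √((-0.1985·111.32)² + (-0.1829·111.24)²) = √(488.278293 + 413.951415) = 30.0371 km
5–8: √((-0.1549·111.32)² + (-0.1110·111.24)²) = √(297.337189 + 152.464214) = 21.2085 km
5–9: √((-0.0303·111.32)² + (-0.0690·111.24)²) = √(11.377102 + 58.914221) = 8.3840 km
6–7: √((-0.1679·111.32)² + (-0.1316·111.24)²) = √(349.339575 + 214.305708) = 23.7412 km
6–8: √((-0.1243·111.32)² + (-0.0597·111.24)²) = √(191.464672 + 44.103253) = 15.3482 km
6–9: √((0.0003·111.32)² + (-0.0177·111.24)²) = √(0.001115 + 3.876756) = 1.9692 km
7–8: √((0.0436·111.32)² + (0.0719·111.24)²) = √(23.556967 + 63.970499) = 9.3556 km
7–9: √((0.1682·111.32)² + (0.1139·111.24)²) = √(350.589075 + 160.534880) = 22.6081 km
8–9: √((0.1246·111.32)² + (0.0420·111.24)²) = √(192.389994 + 21.828332) = 14.6362 km
Closest pair: 6–9 at 1.9692 km.

6 and 9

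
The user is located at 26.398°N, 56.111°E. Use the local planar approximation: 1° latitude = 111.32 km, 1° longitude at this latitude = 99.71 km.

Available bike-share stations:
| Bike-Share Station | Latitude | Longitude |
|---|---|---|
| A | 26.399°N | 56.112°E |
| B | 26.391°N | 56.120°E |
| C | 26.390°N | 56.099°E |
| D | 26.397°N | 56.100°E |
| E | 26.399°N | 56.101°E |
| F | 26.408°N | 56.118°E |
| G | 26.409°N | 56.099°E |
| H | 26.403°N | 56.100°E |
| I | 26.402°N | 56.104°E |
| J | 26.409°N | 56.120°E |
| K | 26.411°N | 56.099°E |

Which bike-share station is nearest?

A

Distances from 26.398°N, 56.111°E:
A: √((0.001·111.32)² + (0.001·99.71)²) = √(0.01239 + 0.00994) = 0.149 km
B: √((-0.007·111.32)² + (0.009·99.71)²) = √(0.60721 + 0.80531) = 1.188 km
C: √((-0.008·111.32)² + (-0.012·99.71)²) = √(0.79310 + 1.43166) = 1.492 km
D: √((-0.001·111.32)² + (-0.011·99.71)²) = √(0.01239 + 1.20299) = 1.102 km
E: √((0.001·111.32)² + (-0.010·99.71)²) = √(0.01239 + 0.99421) = 1.003 km
F: √((0.010·111.32)² + (0.007·99.71)²) = √(1.23921 + 0.48716) = 1.314 km
G: √((0.011·111.32)² + (-0.012·99.71)²) = √(1.49945 + 1.43166) = 1.712 km
H: √((0.005·111.32)² + (-0.011·99.71)²) = √(0.30980 + 1.20299) = 1.230 km
I: √((0.004·111.32)² + (-0.007·99.71)²) = √(0.19827 + 0.48716) = 0.828 km
J: √((0.011·111.32)² + (0.009·99.71)²) = √(1.49945 + 0.80531) = 1.518 km
K: √((0.013·111.32)² + (-0.012·99.71)²) = √(2.09427 + 1.43166) = 1.878 km
Minimum: A at 0.149 km.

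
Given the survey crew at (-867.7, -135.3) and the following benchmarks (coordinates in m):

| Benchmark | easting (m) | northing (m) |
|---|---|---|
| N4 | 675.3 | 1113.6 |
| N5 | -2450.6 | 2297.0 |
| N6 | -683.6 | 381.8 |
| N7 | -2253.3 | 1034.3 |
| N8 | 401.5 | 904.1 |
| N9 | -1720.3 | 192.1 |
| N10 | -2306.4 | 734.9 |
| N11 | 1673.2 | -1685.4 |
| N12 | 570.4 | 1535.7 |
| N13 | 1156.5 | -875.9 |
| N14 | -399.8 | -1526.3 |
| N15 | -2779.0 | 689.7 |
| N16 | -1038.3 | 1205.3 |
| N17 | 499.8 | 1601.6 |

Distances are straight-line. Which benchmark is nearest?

N6

Distances from (-867.7, -135.3):
N4: √((1543.0)² + (1248.9)²) = √(2380849.000 + 1559751.210) = 1985.1 m
N5: √((-1582.9)² + (2432.3)²) = √(2505572.410 + 5916083.290) = 2902.0 m
N6: √((184.1)² + (517.1)²) = √(33892.810 + 267392.410) = 548.9 m
N7: √((-1385.6)² + (1169.6)²) = √(1919887.360 + 1367964.160) = 1813.2 m
N8: √((1269.2)² + (1039.4)²) = √(1610868.640 + 1080352.360) = 1640.5 m
N9: √((-852.6)² + (327.4)²) = √(726926.760 + 107190.760) = 913.3 m
N10: √((-1438.7)² + (870.2)²) = √(2069857.690 + 757248.040) = 1681.4 m
N11: √((2540.9)² + (-1550.1)²) = √(6456172.810 + 2402810.010) = 2976.4 m
N12: √((1438.1)² + (1671.0)²) = √(2068131.610 + 2792241.000) = 2204.6 m
N13: √((2024.2)² + (-740.6)²) = √(4097385.640 + 548488.360) = 2155.4 m
N14: √((467.9)² + (-1391.0)²) = √(218930.410 + 1934881.000) = 1467.6 m
N15: √((-1911.3)² + (825.0)²) = √(3653067.690 + 680625.000) = 2081.8 m
N16: √((-170.6)² + (1340.6)²) = √(29104.360 + 1797208.360) = 1351.4 m
N17: √((1367.5)² + (1736.9)²) = √(1870056.250 + 3016821.610) = 2210.6 m
Minimum: N6 at 548.9 m.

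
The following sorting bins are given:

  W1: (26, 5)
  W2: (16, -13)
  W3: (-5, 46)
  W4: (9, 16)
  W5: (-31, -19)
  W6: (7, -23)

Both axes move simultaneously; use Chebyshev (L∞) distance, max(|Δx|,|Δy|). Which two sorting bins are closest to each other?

Pairwise distances:
W1–W2: 18
W1–W3: 41
W1–W4: 17
W1–W5: 57
W1–W6: 28
W2–W3: 59
W2–W4: 29
W2–W5: 47
W2–W6: 10
W3–W4: 30
W3–W5: 65
W3–W6: 69
W4–W5: 40
W4–W6: 39
W5–W6: 38
Closest pair: W2–W6 at 10.

W2 and W6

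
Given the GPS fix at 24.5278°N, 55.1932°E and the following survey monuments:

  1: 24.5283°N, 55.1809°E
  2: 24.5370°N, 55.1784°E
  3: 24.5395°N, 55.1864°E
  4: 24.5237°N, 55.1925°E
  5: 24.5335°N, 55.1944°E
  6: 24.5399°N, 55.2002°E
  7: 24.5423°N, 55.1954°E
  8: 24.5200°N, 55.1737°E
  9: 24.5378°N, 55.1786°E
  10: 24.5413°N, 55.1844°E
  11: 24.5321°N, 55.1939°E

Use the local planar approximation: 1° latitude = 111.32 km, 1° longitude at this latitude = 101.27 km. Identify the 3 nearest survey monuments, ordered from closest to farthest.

4, 11, 5

Distances from 24.5278°N, 55.1932°E:
1: √((0.0005·111.32)² + (-0.0123·101.27)²) = √(0.003098 + 1.551572) = 1.2469 km
2: √((0.0092·111.32)² + (-0.0148·101.27)²) = √(1.048871 + 2.246389) = 1.8153 km
3: √((0.0117·111.32)² + (-0.0068·101.27)²) = √(1.696360 + 0.474220) = 1.4733 km
4: √((-0.0041·111.32)² + (-0.0007·101.27)²) = √(0.208312 + 0.005025) = 0.4619 km
5: √((0.0057·111.32)² + (0.0012·101.27)²) = √(0.402621 + 0.014768) = 0.6461 km
6: √((0.0121·111.32)² + (0.0070·101.27)²) = √(1.814334 + 0.502525) = 1.5221 km
7: √((0.0145·111.32)² + (0.0022·101.27)²) = √(2.605448 + 0.049637) = 1.6294 km
8: √((-0.0078·111.32)² + (-0.0195·101.27)²) = √(0.753938 + 3.899697) = 2.1572 km
9: √((0.0100·111.32)² + (-0.0146·101.27)²) = √(1.239214 + 2.186086) = 1.8508 km
10: √((0.0135·111.32)² + (-0.0088·101.27)²) = √(2.258468 + 0.794195) = 1.7472 km
11: √((0.0043·111.32)² + (0.0007·101.27)²) = √(0.229131 + 0.005025) = 0.4839 km
Sorted: 4 (0.4619 km) < 11 (0.4839 km) < 5 (0.6461 km) < 1 (1.2469 km) < 3 (1.4733 km) < …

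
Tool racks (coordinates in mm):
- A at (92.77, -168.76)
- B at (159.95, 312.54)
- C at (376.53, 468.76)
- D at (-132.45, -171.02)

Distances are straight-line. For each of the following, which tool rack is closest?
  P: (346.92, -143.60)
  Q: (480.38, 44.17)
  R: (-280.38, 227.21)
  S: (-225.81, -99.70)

P at (346.92, -143.60):
  A: √((-254.15)² + (-25.16)²) = √(64592.2225 + 633.0256) = 255.39 mm
  B: √((-186.97)² + (456.14)²) = √(34957.7809 + 208063.6996) = 492.97 mm
  C: √((29.61)² + (612.36)²) = √(876.7521 + 374984.7696) = 613.08 mm
  D: √((-479.37)² + (-27.42)²) = √(229795.5969 + 751.8564) = 480.15 mm
  → nearest: A (255.39 mm)
Q at (480.38, 44.17):
  A: √((-387.61)² + (-212.93)²) = √(150241.5121 + 45339.1849) = 442.25 mm
  B: √((-320.43)² + (268.37)²) = √(102675.3849 + 72022.4569) = 417.97 mm
  C: √((-103.85)² + (424.59)²) = √(10784.8225 + 180276.6681) = 437.11 mm
  D: √((-612.83)² + (-215.19)²) = √(375560.6089 + 46306.7361) = 649.51 mm
  → nearest: B (417.97 mm)
R at (-280.38, 227.21):
  A: √((373.15)² + (-395.97)²) = √(139240.9225 + 156792.2409) = 544.09 mm
  B: √((440.33)² + (85.33)²) = √(193890.5089 + 7281.2089) = 448.52 mm
  C: √((656.91)² + (241.55)²) = √(431530.7481 + 58346.4025) = 699.91 mm
  D: √((147.93)² + (-398.23)²) = √(21883.2849 + 158587.1329) = 424.82 mm
  → nearest: D (424.82 mm)
S at (-225.81, -99.70):
  A: √((318.58)² + (-69.06)²) = √(101493.2164 + 4769.2836) = 325.98 mm
  B: √((385.76)² + (412.24)²) = √(148810.7776 + 169941.8176) = 564.58 mm
  C: √((602.34)² + (568.46)²) = √(362813.4756 + 323146.7716) = 828.23 mm
  D: √((93.36)² + (-71.32)²) = √(8716.0896 + 5086.5424) = 117.48 mm
  → nearest: D (117.48 mm)

P→A; Q→B; R→D; S→D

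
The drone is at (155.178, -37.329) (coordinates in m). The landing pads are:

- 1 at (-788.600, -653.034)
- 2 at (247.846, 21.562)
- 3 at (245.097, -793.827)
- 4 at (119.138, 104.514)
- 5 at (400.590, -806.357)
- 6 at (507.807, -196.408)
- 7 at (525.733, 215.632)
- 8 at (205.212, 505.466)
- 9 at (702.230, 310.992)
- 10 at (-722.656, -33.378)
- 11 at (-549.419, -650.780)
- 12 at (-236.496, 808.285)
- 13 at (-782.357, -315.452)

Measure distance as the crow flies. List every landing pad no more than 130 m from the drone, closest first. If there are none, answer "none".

Distances from (155.178, -37.329):
1: √((-943.778)² + (-615.705)²) = √(890716.91328 + 379092.64703) = 1126.858 m
2: √((92.668)² + (58.891)²) = √(8587.35822 + 3468.14988) = 109.798 m
3: √((89.919)² + (-756.498)²) = √(8085.42656 + 572289.22400) = 761.823 m
4: √((-36.040)² + (141.843)²) = √(1298.88160 + 20119.43665) = 146.350 m
5: √((245.412)² + (-769.028)²) = √(60227.04974 + 591404.06478) = 807.237 m
6: √((352.629)² + (-159.079)²) = √(124347.21164 + 25306.12824) = 386.851 m
7: √((370.555)² + (252.961)²) = √(137311.00802 + 63989.26752) = 448.665 m
8: √((50.034)² + (542.795)²) = √(2503.40116 + 294626.41202) = 545.096 m
9: √((547.052)² + (348.321)²) = √(299265.89070 + 121327.51904) = 648.532 m
10: √((-877.834)² + (3.951)²) = √(770592.53156 + 15.61040) = 877.843 m
11: √((-704.597)² + (-613.451)²) = √(496456.93241 + 376322.12940) = 934.226 m
12: √((-391.674)² + (845.614)²) = √(153408.52228 + 715063.03700) = 931.918 m
13: √((-937.535)² + (-278.123)²) = √(878971.87622 + 77352.40313) = 977.918 m
Threshold 130 m: 2 (109.798 m) is within range.

2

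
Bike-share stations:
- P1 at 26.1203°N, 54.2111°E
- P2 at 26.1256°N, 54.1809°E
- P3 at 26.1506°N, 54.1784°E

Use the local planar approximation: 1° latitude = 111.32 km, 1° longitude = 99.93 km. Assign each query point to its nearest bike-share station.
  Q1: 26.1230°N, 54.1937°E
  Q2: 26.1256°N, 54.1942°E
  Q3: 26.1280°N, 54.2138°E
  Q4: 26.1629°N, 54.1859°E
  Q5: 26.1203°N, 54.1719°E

Q1 at 26.1230°N, 54.1937°E:
  P1: √((-0.0027·111.32)² + (0.0174·99.93)²) = √(0.090339 + 3.023363) = 1.7646 km
  P2: √((0.0026·111.32)² + (-0.0128·99.93)²) = √(0.083771 + 1.636107) = 1.3114 km
  P3: √((0.0276·111.32)² + (-0.0153·99.93)²) = √(9.439838 + 2.337624) = 3.4318 km
  → nearest: P2 (1.3114 km)
Q2 at 26.1256°N, 54.1942°E:
  P1: √((-0.0053·111.32)² + (0.0169·99.93)²) = √(0.348095 + 2.852103) = 1.7889 km
  P2: √((0.0000·111.32)² + (-0.0133·99.93)²) = √(0.000000 + 1.766424) = 1.3291 km
  P3: √((0.0250·111.32)² + (-0.0158·99.93)²) = √(7.745089 + 2.492906) = 3.1997 km
  → nearest: P2 (1.3291 km)
Q3 at 26.1280°N, 54.2138°E:
  P1: √((-0.0077·111.32)² + (-0.0027·99.93)²) = √(0.734730 + 0.072798) = 0.8986 km
  P2: √((-0.0024·111.32)² + (-0.0329·99.93)²) = √(0.071379 + 10.808952) = 3.2985 km
  P3: √((0.0226·111.32)² + (-0.0354·99.93)²) = √(6.329411 + 12.514062) = 4.3409 km
  → nearest: P1 (0.8986 km)
Q4 at 26.1629°N, 54.1859°E:
  P1: √((-0.0426·111.32)² + (0.0252·99.93)²) = √(22.488764 + 6.341513) = 5.3694 km
  P2: √((-0.0373·111.32)² + (-0.0050·99.93)²) = √(17.241064 + 0.249650) = 4.1822 km
  P3: √((-0.0123·111.32)² + (-0.0075·99.93)²) = √(1.874807 + 0.561713) = 1.5609 km
  → nearest: P3 (1.5609 km)
Q5 at 26.1203°N, 54.1719°E:
  P1: √((0.0000·111.32)² + (0.0392·99.93)²) = √(0.000000 + 15.344895) = 3.9173 km
  P2: √((0.0053·111.32)² + (0.0090·99.93)²) = √(0.348095 + 0.808866) = 1.0756 km
  P3: √((0.0303·111.32)² + (0.0065·99.93)²) = √(11.377102 + 0.421909) = 3.4350 km
  → nearest: P2 (1.0756 km)

Q1→P2; Q2→P2; Q3→P1; Q4→P3; Q5→P2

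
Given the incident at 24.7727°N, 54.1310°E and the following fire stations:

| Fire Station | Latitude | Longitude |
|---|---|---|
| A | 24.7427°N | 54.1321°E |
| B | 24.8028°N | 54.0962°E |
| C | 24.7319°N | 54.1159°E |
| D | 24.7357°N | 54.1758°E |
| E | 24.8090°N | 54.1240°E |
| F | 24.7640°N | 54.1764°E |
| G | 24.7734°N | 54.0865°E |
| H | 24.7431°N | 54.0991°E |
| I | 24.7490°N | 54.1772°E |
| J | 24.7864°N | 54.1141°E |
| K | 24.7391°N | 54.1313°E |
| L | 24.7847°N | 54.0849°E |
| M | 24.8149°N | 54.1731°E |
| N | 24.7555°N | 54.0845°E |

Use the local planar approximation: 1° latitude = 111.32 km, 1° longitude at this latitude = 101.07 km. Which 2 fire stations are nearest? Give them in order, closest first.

Distances from 24.7727°N, 54.1310°E:
A: √((-0.0300·111.32)² + (0.0011·101.07)²) = √(11.152928 + 0.012360) = 3.3415 km
B: √((0.0301·111.32)² + (-0.0348·101.07)²) = √(11.227405 + 12.370949) = 4.8578 km
C: √((-0.0408·111.32)² + (-0.0151·101.07)²) = √(20.628456 + 2.329155) = 4.7914 km
D: √((-0.0370·111.32)² + (0.0448·101.07)²) = √(16.964843 + 20.502204) = 6.1210 km
E: √((0.0363·111.32)² + (-0.0070·101.07)²) = √(16.329002 + 0.500542) = 4.1024 km
F: √((-0.0087·111.32)² + (0.0454·101.07)²) = √(0.937961 + 21.055048) = 4.6897 km
G: √((0.0007·111.32)² + (-0.0445·101.07)²) = √(0.006072 + 20.228541) = 4.4983 km
H: √((-0.0296·111.32)² + (-0.0319·101.07)²) = √(10.857499 + 10.395034) = 4.6100 km
I: √((-0.0237·111.32)² + (0.0462·101.07)²) = √(6.960542 + 21.803614) = 5.3632 km
J: √((0.0137·111.32)² + (-0.0169·101.07)²) = √(2.325881 + 2.917548) = 2.2899 km
K: √((-0.0336·111.32)² + (0.0003·101.07)²) = √(13.990233 + 0.000919) = 3.7405 km
L: √((0.0120·111.32)² + (-0.0461·101.07)²) = √(1.784469 + 21.709328) = 4.8470 km
M: √((0.0422·111.32)² + (0.0421·101.07)²) = √(22.068423 + 18.105425) = 6.3383 km
N: √((-0.0172·111.32)² + (-0.0465·101.07)²) = √(3.666091 + 22.087697) = 5.0748 km
Sorted: J (2.2899 km) < A (3.3415 km) < K (3.7405 km) < E (4.1024 km) < …

J, A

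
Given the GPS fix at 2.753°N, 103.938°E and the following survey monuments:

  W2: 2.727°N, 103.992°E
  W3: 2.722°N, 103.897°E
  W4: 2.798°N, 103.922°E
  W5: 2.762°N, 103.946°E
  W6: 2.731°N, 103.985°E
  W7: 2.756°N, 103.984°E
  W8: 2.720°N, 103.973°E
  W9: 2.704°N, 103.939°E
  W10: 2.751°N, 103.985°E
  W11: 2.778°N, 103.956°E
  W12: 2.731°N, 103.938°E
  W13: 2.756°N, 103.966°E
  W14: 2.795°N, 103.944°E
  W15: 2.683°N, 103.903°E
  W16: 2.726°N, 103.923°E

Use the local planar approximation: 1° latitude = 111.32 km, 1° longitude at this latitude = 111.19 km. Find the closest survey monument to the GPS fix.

Distances from 2.753°N, 103.938°E:
W2: √((-0.026·111.32)² + (0.054·111.19)²) = √(8.37709 + 36.05114) = 6.665 km
W3: √((-0.031·111.32)² + (-0.041·111.19)²) = √(11.90885 + 20.78257) = 5.718 km
W4: √((0.045·111.32)² + (-0.016·111.19)²) = √(25.09409 + 3.16498) = 5.316 km
W5: √((0.009·111.32)² + (0.008·111.19)²) = √(1.00376 + 0.79125) = 1.340 km
W6: √((-0.022·111.32)² + (0.047·111.19)²) = √(5.99780 + 27.31034) = 5.771 km
W7: √((0.003·111.32)² + (0.046·111.19)²) = √(0.11153 + 26.16057) = 5.126 km
W8: √((-0.033·111.32)² + (0.035·111.19)²) = √(13.49504 + 15.14494) = 5.352 km
W9: √((-0.049·111.32)² + (0.001·111.19)²) = √(29.75353 + 0.01236) = 5.456 km
W10: √((-0.002·111.32)² + (0.047·111.19)²) = √(0.04957 + 27.31034) = 5.231 km
W11: √((0.025·111.32)² + (0.018·111.19)²) = √(7.74509 + 4.00568) = 3.428 km
W12: √((-0.022·111.32)² + (0.000·111.19)²) = √(5.99780 + 0.00000) = 2.449 km
W13: √((0.003·111.32)² + (0.028·111.19)²) = √(0.11153 + 9.69276) = 3.131 km
W14: √((0.042·111.32)² + (0.006·111.19)²) = √(21.85974 + 0.44508) = 4.723 km
W15: √((-0.070·111.32)² + (-0.035·111.19)²) = √(60.72150 + 15.14494) = 8.710 km
W16: √((-0.027·111.32)² + (-0.015·111.19)²) = √(9.03387 + 2.78172) = 3.437 km
Minimum: W5 at 1.340 km.

W5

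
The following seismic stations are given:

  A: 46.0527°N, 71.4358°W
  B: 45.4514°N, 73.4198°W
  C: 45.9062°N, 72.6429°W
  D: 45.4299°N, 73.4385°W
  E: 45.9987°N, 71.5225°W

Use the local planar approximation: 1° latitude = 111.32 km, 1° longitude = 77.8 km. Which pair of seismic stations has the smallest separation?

Pairwise distances:
B–D: 2.8009 km
A–E: 9.0352 km
B–C: 78.8452 km
C–D: 81.5023 km
C–E: 87.7732 km
A–C: 95.3179 km
B–E: 159.6891 km
D–E: 161.9555 km
A–B: 168.2440 km
A–D: 170.5387 km
Closest pair: B–D at 2.8009 km.

B and D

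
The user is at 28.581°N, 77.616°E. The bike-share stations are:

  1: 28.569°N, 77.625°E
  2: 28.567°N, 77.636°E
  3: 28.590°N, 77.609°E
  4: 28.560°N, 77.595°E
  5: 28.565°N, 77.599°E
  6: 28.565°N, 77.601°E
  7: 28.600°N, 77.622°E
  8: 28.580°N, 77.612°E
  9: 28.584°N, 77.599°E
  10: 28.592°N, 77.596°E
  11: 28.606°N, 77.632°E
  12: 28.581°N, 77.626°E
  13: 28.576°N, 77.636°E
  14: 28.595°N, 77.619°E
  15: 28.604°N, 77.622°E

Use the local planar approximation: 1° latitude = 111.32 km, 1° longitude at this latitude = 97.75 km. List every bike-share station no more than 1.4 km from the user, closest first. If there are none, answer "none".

Distances from 28.581°N, 77.616°E:
1: √((-0.012·111.32)² + (0.009·97.75)²) = √(1.784469 + 0.773960) = 1.5995 km
2: √((-0.014·111.32)² + (0.020·97.75)²) = √(2.428860 + 3.822025) = 2.5002 km
3: √((0.009·111.32)² + (-0.007·97.75)²) = √(1.003764 + 0.468198) = 1.2132 km
4: √((-0.021·111.32)² + (-0.021·97.75)²) = √(5.464935 + 4.213783) = 3.1111 km
5: √((-0.016·111.32)² + (-0.017·97.75)²) = √(3.172388 + 2.761413) = 2.4359 km
6: √((-0.016·111.32)² + (-0.015·97.75)²) = √(3.172388 + 2.149889) = 2.3070 km
7: √((0.019·111.32)² + (0.006·97.75)²) = √(4.473563 + 0.343982) = 2.1949 km
8: √((-0.001·111.32)² + (-0.004·97.75)²) = √(0.012392 + 0.152881) = 0.4065 km
9: √((0.003·111.32)² + (-0.017·97.75)²) = √(0.111529 + 2.761413) = 1.6950 km
10: √((0.011·111.32)² + (-0.020·97.75)²) = √(1.499449 + 3.822025) = 2.3068 km
11: √((0.025·111.32)² + (0.016·97.75)²) = √(7.745089 + 2.446096) = 3.1924 km
12: √((0.000·111.32)² + (0.010·97.75)²) = √(0.000000 + 0.955506) = 0.9775 km
13: √((-0.005·111.32)² + (0.020·97.75)²) = √(0.309804 + 3.822025) = 2.0327 km
14: √((0.014·111.32)² + (0.003·97.75)²) = √(2.428860 + 0.085996) = 1.5858 km
15: √((0.023·111.32)² + (0.006·97.75)²) = √(6.555443 + 0.343982) = 2.6267 km
Threshold 1.4 km: 8 (0.4065 km), 12 (0.9775 km), 3 (1.2132 km) are within range.

8, 12, 3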